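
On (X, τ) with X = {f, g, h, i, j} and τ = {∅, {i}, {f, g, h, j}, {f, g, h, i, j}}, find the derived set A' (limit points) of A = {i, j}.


A' = {f, g, h}

For each x ∈ X, list the open sets U ∈ τ with x ∈ U, then check whether U ∩ (A ∖ {x}) ≠ ∅ for every such U.
  x = f: opens ∋ x are {f, g, h, j}, {f, g, h, i, j}; each meets A ∖ {f}, so x IS a limit point.
  x = g: opens ∋ x are {f, g, h, j}, {f, g, h, i, j}; each meets A ∖ {g}, so x IS a limit point.
  x = h: opens ∋ x are {f, g, h, j}, {f, g, h, i, j}; each meets A ∖ {h}, so x IS a limit point.
  x = i: open {i} ∋ x has {i} ∩ (A ∖ {i}) = ∅, so x is NOT a limit point.
  x = j: open {f, g, h, j} ∋ x has {f, g, h, j} ∩ (A ∖ {j}) = ∅, so x is NOT a limit point.
Collecting: A' = {f, g, h}.


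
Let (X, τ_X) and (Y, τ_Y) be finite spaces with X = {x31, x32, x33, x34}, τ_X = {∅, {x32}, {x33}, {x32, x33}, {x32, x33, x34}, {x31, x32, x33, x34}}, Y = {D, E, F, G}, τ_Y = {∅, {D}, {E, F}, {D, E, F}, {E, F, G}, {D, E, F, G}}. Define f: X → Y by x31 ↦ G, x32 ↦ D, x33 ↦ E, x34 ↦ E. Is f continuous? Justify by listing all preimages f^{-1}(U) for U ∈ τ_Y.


f is NOT continuous.

Compute f^{-1}(U) for each U ∈ τ_Y:
  U = ∅: f^{-1}(U) = ∅ ∈ τ_X ✓.
  U = {D}: f^{-1}(U) = {x32} ∈ τ_X ✓.
  U = {E, F}: f^{-1}(U) = {x33, x34} ∉ τ_X ✗.
  U = {D, E, F}: f^{-1}(U) = {x32, x33, x34} ∈ τ_X ✓.
  U = {E, F, G}: f^{-1}(U) = {x31, x33, x34} ∉ τ_X ✗.
  U = {D, E, F, G}: f^{-1}(U) = {x31, x32, x33, x34} ∈ τ_X ✓.
Found U = {E, F} with f^{-1}(U) = {x33, x34} not in τ_X. Therefore f is NOT continuous.


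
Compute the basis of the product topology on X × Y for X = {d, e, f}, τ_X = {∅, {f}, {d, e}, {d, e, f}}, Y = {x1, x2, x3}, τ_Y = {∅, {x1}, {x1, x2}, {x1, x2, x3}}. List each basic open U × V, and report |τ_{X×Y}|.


Basis B = {∅ × ∅, {f} × {x1}, {d, e} × {x1}, {f} × {x1, x2}, {d, e, f} × {x1}, {f} × {x1, x2, x3}, {d, e} × {x1, x2}, {d, e} × {x1, x2, x3}, {d, e, f} × {x1, x2}, {d, e, f} × {x1, x2, x3}}; |τ_{X×Y}| = 16.

Enumerate products U × V with U ∈ τ_X, V ∈ τ_Y (deduplicated):
  ∅ × ∅ = {} (∅)
  {f} × {x1} = {(f,x1)}
  {d, e} × {x1} = {(d,x1), (e,x1)}
  {f} × {x1, x2} = {(f,x1), (f,x2)}
  {d, e, f} × {x1} = {(d,x1), (e,x1), (f,x1)}
  {f} × {x1, x2, x3} = {(f,x1), (f,x2), (f,x3)}
  {d, e} × {x1, x2} = {(d,x1), (d,x2), (e,x1), (e,x2)}
  {d, e} × {x1, x2, x3} = {(d,x1), (d,x2), (d,x3), (e,x1), (e,x2), (e,x3)}
  {d, e, f} × {x1, x2} = {(d,x1), (d,x2), (e,x1), (e,x2), (f,x1), (f,x2)}
  {d, e, f} × {x1, x2, x3} = {(d,x1), (d,x2), (d,x3), (e,x1), (e,x2), (e,x3), (f,x1), (f,x2), (f,x3)}
These 10 distinct sets form the basis B.
Close under arbitrary unions to get τ_{X×Y}; counting gives |τ_{X×Y}| = 16.


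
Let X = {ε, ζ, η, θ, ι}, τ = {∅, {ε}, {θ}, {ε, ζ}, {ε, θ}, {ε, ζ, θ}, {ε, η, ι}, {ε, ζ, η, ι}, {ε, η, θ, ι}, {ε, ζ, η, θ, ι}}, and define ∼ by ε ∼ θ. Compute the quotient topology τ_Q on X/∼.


X/∼ = {[ε=θ], [ζ], [η], [ι]}; |τ_Q| = 5.

Equivalence classes: [ε=θ], [ζ], [η], [ι].
Quotient map π: X → X/∼ sends ε ↦ [ε=θ], ζ ↦ [ζ], η ↦ [η], θ ↦ [ε=θ], ι ↦ [ι].
For each subset V ⊆ X/∼, compute π^{-1}(V) ⊆ X and check whether π^{-1}(V) ∈ τ. V is open in τ_Q iff π^{-1}(V) ∈ τ.
  V = {}: π^{-1}(V) = ∅ ∈ τ ✓.
  V = {[ε=θ]}: π^{-1}(V) = {ε, θ} ∈ τ ✓.
  V = {[ζ]}: π^{-1}(V) = {ζ} ∉ τ ✗.
  V = {[ε=θ], [ζ]}: π^{-1}(V) = {ε, ζ, θ} ∈ τ ✓.
  V = {[η]}: π^{-1}(V) = {η} ∉ τ ✗.
  V = {[ε=θ], [η]}: π^{-1}(V) = {ε, η, θ} ∉ τ ✗.
  V = {[ζ], [η]}: π^{-1}(V) = {ζ, η} ∉ τ ✗.
  V = {[ε=θ], [ζ], [η]}: π^{-1}(V) = {ε, ζ, η, θ} ∉ τ ✗.
  V = {[ι]}: π^{-1}(V) = {ι} ∉ τ ✗.
  V = {[ε=θ], [ι]}: π^{-1}(V) = {ε, θ, ι} ∉ τ ✗.
  V = {[ζ], [ι]}: π^{-1}(V) = {ζ, ι} ∉ τ ✗.
  V = {[ε=θ], [ζ], [ι]}: π^{-1}(V) = {ε, ζ, θ, ι} ∉ τ ✗.
  V = {[η], [ι]}: π^{-1}(V) = {η, ι} ∉ τ ✗.
  V = {[ε=θ], [η], [ι]}: π^{-1}(V) = {ε, η, θ, ι} ∈ τ ✓.
  V = {[ζ], [η], [ι]}: π^{-1}(V) = {ζ, η, ι} ∉ τ ✗.
  V = {[ε=θ], [ζ], [η], [ι]}: π^{-1}(V) = {ε, ζ, η, θ, ι} ∈ τ ✓.
Open sets in the quotient: τ_Q = {{}, {[ε=θ]}, {[ε=θ], [ζ]}, {[ε=θ], [η], [ι]}, {[ε=θ], [ζ], [η], [ι]}} (5 elements).


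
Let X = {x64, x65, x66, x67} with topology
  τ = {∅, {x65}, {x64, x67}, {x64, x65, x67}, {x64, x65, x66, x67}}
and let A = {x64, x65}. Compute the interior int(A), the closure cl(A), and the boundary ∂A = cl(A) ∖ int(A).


int(A) = {x65}, cl(A) = {x64, x65, x66, x67}, ∂A = {x64, x66, x67}.

Closed sets in (X, τ) are complements of opens:
  closed(X, τ) = {∅, {x66}, {x65, x66}, {x64, x66, x67}, {x64, x65, x66, x67}}.
int(A) = ⋃ {U ∈ τ : U ⊆ A}. Opens contained in A: ∅, {x65}.
Taking the union of these: int(A) = {x65}.
cl(A) = ⋂ {C closed : A ⊆ C}. Closed sets containing A: {x64, x65, x66, x67}.
Intersecting these: cl(A) = {x64, x65, x66, x67}.
∂A = cl(A) ∖ int(A) = {x64, x65, x66, x67} ∖ {x65} = {x64, x66, x67}.


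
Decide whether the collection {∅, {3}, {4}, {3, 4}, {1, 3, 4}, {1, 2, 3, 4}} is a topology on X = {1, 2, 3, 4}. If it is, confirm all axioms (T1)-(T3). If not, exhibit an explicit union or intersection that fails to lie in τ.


τ IS a topology on X.

Axiom (T1): ∅ ∈ τ? Yes; X ∈ τ? Yes.
Axiom (T2/T3): check pairwise unions and intersections of members of τ.
All pairwise intersections and unions checked — each lies in τ. Therefore τ satisfies (T1), (T2), (T3): it IS a topology on X.


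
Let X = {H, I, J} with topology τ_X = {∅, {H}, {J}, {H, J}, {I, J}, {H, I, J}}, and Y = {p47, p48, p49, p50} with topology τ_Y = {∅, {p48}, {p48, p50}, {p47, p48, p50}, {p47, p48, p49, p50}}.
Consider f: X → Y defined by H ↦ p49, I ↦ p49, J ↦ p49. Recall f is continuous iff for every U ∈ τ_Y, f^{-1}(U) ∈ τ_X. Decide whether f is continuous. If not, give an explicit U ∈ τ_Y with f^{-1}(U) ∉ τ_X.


f IS continuous.

Compute f^{-1}(U) for each U ∈ τ_Y:
  U = ∅: f^{-1}(U) = ∅ ∈ τ_X ✓.
  U = {p48}: f^{-1}(U) = ∅ ∈ τ_X ✓.
  U = {p48, p50}: f^{-1}(U) = ∅ ∈ τ_X ✓.
  U = {p47, p48, p50}: f^{-1}(U) = ∅ ∈ τ_X ✓.
  U = {p47, p48, p49, p50}: f^{-1}(U) = {H, I, J} ∈ τ_X ✓.
Every preimage lies in τ_X, so f IS continuous.


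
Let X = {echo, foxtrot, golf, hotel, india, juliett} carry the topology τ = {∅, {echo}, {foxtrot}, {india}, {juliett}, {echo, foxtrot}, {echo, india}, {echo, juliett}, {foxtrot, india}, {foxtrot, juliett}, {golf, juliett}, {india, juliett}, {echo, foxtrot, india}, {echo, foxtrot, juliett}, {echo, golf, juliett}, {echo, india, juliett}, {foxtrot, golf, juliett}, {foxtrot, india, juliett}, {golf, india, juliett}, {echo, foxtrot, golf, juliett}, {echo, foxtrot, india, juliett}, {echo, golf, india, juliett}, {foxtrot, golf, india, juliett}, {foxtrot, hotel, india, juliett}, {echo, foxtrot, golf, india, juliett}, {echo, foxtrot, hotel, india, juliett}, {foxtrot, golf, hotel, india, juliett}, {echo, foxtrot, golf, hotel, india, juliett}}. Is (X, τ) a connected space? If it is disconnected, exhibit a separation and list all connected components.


(X, τ) is disconnected; components = [{echo}, {foxtrot, golf, hotel, india, juliett}].

Find clopen sets (U ∈ τ with X ∖ U ∈ τ):
  U = ∅, X ∖ U = {echo, foxtrot, golf, hotel, india, juliett} — both open, so U is clopen.
  U = {echo}, X ∖ U = {foxtrot, golf, hotel, india, juliett} — both open, so U is clopen.
  U = {foxtrot, golf, hotel, india, juliett}, X ∖ U = {echo} — both open, so U is clopen.
  U = {echo, foxtrot, golf, hotel, india, juliett}, X ∖ U = ∅ — both open, so U is clopen.
Nontrivial clopen(s) exist: e.g. {foxtrot, golf, hotel, india, juliett}. So (X, τ) is disconnected.
Compute connected components by grouping points that agree on all clopens:
  component: {echo}
  component: {foxtrot, golf, hotel, india, juliett}


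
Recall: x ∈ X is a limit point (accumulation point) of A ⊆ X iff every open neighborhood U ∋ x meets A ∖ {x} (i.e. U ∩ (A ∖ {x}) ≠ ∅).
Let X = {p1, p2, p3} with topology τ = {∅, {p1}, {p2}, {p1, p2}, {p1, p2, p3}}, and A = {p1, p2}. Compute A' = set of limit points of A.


A' = {p3}

For each x ∈ X, list the open sets U ∈ τ with x ∈ U, then check whether U ∩ (A ∖ {x}) ≠ ∅ for every such U.
  x = p1: open {p1} ∋ x has {p1} ∩ (A ∖ {p1}) = ∅, so x is NOT a limit point.
  x = p2: open {p2} ∋ x has {p2} ∩ (A ∖ {p2}) = ∅, so x is NOT a limit point.
  x = p3: opens ∋ x are {p1, p2, p3}; each meets A ∖ {p3}, so x IS a limit point.
Collecting: A' = {p3}.


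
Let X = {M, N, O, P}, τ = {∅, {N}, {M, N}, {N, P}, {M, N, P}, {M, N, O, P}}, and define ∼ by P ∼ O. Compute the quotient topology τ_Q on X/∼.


X/∼ = {[M], [N], [O=P]}; |τ_Q| = 4.

Equivalence classes: [M], [N], [O=P].
Quotient map π: X → X/∼ sends M ↦ [M], N ↦ [N], O ↦ [O=P], P ↦ [O=P].
For each subset V ⊆ X/∼, compute π^{-1}(V) ⊆ X and check whether π^{-1}(V) ∈ τ. V is open in τ_Q iff π^{-1}(V) ∈ τ.
  V = {}: π^{-1}(V) = ∅ ∈ τ ✓.
  V = {[M]}: π^{-1}(V) = {M} ∉ τ ✗.
  V = {[N]}: π^{-1}(V) = {N} ∈ τ ✓.
  V = {[M], [N]}: π^{-1}(V) = {M, N} ∈ τ ✓.
  V = {[O=P]}: π^{-1}(V) = {O, P} ∉ τ ✗.
  V = {[M], [O=P]}: π^{-1}(V) = {M, O, P} ∉ τ ✗.
  V = {[N], [O=P]}: π^{-1}(V) = {N, O, P} ∉ τ ✗.
  V = {[M], [N], [O=P]}: π^{-1}(V) = {M, N, O, P} ∈ τ ✓.
Open sets in the quotient: τ_Q = {{}, {[N]}, {[M], [N]}, {[M], [N], [O=P]}} (4 elements).


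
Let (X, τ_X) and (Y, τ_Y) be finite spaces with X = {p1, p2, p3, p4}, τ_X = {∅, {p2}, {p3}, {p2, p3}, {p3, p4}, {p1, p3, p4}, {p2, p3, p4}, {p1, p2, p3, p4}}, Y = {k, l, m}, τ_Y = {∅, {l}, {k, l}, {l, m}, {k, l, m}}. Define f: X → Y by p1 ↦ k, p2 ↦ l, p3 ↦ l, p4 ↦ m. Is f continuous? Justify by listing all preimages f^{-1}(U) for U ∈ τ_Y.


f is NOT continuous.

Compute f^{-1}(U) for each U ∈ τ_Y:
  U = ∅: f^{-1}(U) = ∅ ∈ τ_X ✓.
  U = {l}: f^{-1}(U) = {p2, p3} ∈ τ_X ✓.
  U = {k, l}: f^{-1}(U) = {p1, p2, p3} ∉ τ_X ✗.
  U = {l, m}: f^{-1}(U) = {p2, p3, p4} ∈ τ_X ✓.
  U = {k, l, m}: f^{-1}(U) = {p1, p2, p3, p4} ∈ τ_X ✓.
Found U = {k, l} with f^{-1}(U) = {p1, p2, p3} not in τ_X. Therefore f is NOT continuous.


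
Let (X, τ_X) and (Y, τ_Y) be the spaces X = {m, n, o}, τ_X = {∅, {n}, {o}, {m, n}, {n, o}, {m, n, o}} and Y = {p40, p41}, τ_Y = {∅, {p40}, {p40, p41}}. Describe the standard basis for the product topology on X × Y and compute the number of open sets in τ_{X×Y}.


Basis B = {∅ × ∅, {n} × {p40}, {o} × {p40}, {m, n} × {p40}, {n} × {p40, p41}, {n, o} × {p40}, {o} × {p40, p41}, {m, n, o} × {p40}, {m, n} × {p40, p41}, {n, o} × {p40, p41}, {m, n, o} × {p40, p41}}; |τ_{X×Y}| = 18.

Enumerate products U × V with U ∈ τ_X, V ∈ τ_Y (deduplicated):
  ∅ × ∅ = {} (∅)
  {n} × {p40} = {(n,p40)}
  {o} × {p40} = {(o,p40)}
  {m, n} × {p40} = {(m,p40), (n,p40)}
  {n} × {p40, p41} = {(n,p40), (n,p41)}
  {n, o} × {p40} = {(n,p40), (o,p40)}
  {o} × {p40, p41} = {(o,p40), (o,p41)}
  {m, n, o} × {p40} = {(m,p40), (n,p40), (o,p40)}
  {m, n} × {p40, p41} = {(m,p40), (m,p41), (n,p40), (n,p41)}
  {n, o} × {p40, p41} = {(n,p40), (n,p41), (o,p40), (o,p41)}
  {m, n, o} × {p40, p41} = {(m,p40), (m,p41), (n,p40), (n,p41), (o,p40), (o,p41)}
These 11 distinct sets form the basis B.
Close under arbitrary unions to get τ_{X×Y}; counting gives |τ_{X×Y}| = 18.


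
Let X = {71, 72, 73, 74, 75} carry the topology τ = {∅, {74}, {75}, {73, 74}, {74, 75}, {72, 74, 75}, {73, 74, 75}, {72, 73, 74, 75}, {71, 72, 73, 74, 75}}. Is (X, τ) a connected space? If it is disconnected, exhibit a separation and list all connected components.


(X, τ) is connected.

Find clopen sets (U ∈ τ with X ∖ U ∈ τ):
  U = ∅, X ∖ U = {71, 72, 73, 74, 75} — both open, so U is clopen.
  U = {71, 72, 73, 74, 75}, X ∖ U = ∅ — both open, so U is clopen.
Only trivial clopens (∅ and X) exist, so (X, τ) is connected.
Compute connected components by grouping points that agree on all clopens:
  component: {71, 72, 73, 74, 75}


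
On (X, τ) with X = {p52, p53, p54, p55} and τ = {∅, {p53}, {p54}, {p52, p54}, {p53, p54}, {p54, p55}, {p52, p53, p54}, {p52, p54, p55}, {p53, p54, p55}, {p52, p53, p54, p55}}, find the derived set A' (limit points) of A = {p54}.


A' = {p52, p55}

For each x ∈ X, list the open sets U ∈ τ with x ∈ U, then check whether U ∩ (A ∖ {x}) ≠ ∅ for every such U.
  x = p52: opens ∋ x are {p52, p54}, {p52, p53, p54}, {p52, p54, p55}, {p52, p53, p54, p55}; each meets A ∖ {p52}, so x IS a limit point.
  x = p53: open {p53} ∋ x has {p53} ∩ (A ∖ {p53}) = ∅, so x is NOT a limit point.
  x = p54: open {p54} ∋ x has {p54} ∩ (A ∖ {p54}) = ∅, so x is NOT a limit point.
  x = p55: opens ∋ x are {p54, p55}, {p52, p54, p55}, {p53, p54, p55}, {p52, p53, p54, p55}; each meets A ∖ {p55}, so x IS a limit point.
Collecting: A' = {p52, p55}.


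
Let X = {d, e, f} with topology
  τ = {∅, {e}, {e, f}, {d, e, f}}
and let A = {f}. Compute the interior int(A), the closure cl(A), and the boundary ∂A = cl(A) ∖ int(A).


int(A) = ∅, cl(A) = {d, f}, ∂A = {d, f}.

Closed sets in (X, τ) are complements of opens:
  closed(X, τ) = {∅, {d}, {d, f}, {d, e, f}}.
int(A) = ⋃ {U ∈ τ : U ⊆ A}. Opens contained in A: ∅.
Taking the union of these: int(A) = ∅.
cl(A) = ⋂ {C closed : A ⊆ C}. Closed sets containing A: {d, f}, {d, e, f}.
Intersecting these: cl(A) = {d, f}.
∂A = cl(A) ∖ int(A) = {d, f} ∖ ∅ = {d, f}.


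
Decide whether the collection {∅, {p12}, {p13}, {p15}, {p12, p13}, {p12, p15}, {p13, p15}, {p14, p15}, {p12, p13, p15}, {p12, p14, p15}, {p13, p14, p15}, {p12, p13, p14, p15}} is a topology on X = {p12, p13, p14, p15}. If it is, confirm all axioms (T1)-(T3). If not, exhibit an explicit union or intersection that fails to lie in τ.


τ IS a topology on X.

Axiom (T1): ∅ ∈ τ? Yes; X ∈ τ? Yes.
Axiom (T2/T3): check pairwise unions and intersections of members of τ.
All pairwise intersections and unions checked — each lies in τ. Therefore τ satisfies (T1), (T2), (T3): it IS a topology on X.


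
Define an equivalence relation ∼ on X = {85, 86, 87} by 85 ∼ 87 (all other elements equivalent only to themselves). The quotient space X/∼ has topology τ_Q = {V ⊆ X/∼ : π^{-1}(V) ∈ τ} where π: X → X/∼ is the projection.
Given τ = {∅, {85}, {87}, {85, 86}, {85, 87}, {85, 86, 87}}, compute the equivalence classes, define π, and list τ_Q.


X/∼ = {[85=87], [86]}; |τ_Q| = 3.

Equivalence classes: [85=87], [86].
Quotient map π: X → X/∼ sends 85 ↦ [85=87], 86 ↦ [86], 87 ↦ [85=87].
For each subset V ⊆ X/∼, compute π^{-1}(V) ⊆ X and check whether π^{-1}(V) ∈ τ. V is open in τ_Q iff π^{-1}(V) ∈ τ.
  V = {}: π^{-1}(V) = ∅ ∈ τ ✓.
  V = {[85=87]}: π^{-1}(V) = {85, 87} ∈ τ ✓.
  V = {[86]}: π^{-1}(V) = {86} ∉ τ ✗.
  V = {[85=87], [86]}: π^{-1}(V) = {85, 86, 87} ∈ τ ✓.
Open sets in the quotient: τ_Q = {{}, {[85=87]}, {[85=87], [86]}} (3 elements).


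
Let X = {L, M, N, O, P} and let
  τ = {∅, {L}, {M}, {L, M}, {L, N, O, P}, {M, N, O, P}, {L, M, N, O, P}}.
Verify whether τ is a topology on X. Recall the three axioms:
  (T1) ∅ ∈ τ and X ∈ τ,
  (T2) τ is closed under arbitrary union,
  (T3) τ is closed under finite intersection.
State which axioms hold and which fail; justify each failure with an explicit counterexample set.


τ is NOT a topology on X.

Axiom (T1): ∅ ∈ τ? Yes; X ∈ τ? Yes.
Axiom (T2/T3): check pairwise unions and intersections of members of τ.
Counterexample for (T3): {L, N, O, P} ∩ {M, N, O, P} = {N, O, P} ∉ τ. Therefore τ is NOT a topology.


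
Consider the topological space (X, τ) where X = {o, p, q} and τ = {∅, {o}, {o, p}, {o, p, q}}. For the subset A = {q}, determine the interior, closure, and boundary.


int(A) = ∅, cl(A) = {q}, ∂A = {q}.

Closed sets in (X, τ) are complements of opens:
  closed(X, τ) = {∅, {q}, {p, q}, {o, p, q}}.
int(A) = ⋃ {U ∈ τ : U ⊆ A}. Opens contained in A: ∅.
Taking the union of these: int(A) = ∅.
cl(A) = ⋂ {C closed : A ⊆ C}. Closed sets containing A: {q}, {p, q}, {o, p, q}.
Intersecting these: cl(A) = {q}.
∂A = cl(A) ∖ int(A) = {q} ∖ ∅ = {q}.


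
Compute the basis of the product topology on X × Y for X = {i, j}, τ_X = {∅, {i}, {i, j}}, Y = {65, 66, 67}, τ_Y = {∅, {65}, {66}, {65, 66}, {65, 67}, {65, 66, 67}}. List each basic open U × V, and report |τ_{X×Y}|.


Basis B = {∅ × ∅, {i} × {65}, {i} × {66}, {i} × {65, 66}, {i} × {65, 67}, {i, j} × {65}, {i, j} × {66}, {i} × {65, 66, 67}, {i, j} × {65, 66}, {i, j} × {65, 67}, {i, j} × {65, 66, 67}}; |τ_{X×Y}| = 18.

Enumerate products U × V with U ∈ τ_X, V ∈ τ_Y (deduplicated):
  ∅ × ∅ = {} (∅)
  {i} × {65} = {(i,65)}
  {i} × {66} = {(i,66)}
  {i} × {65, 66} = {(i,65), (i,66)}
  {i} × {65, 67} = {(i,65), (i,67)}
  {i, j} × {65} = {(i,65), (j,65)}
  {i, j} × {66} = {(i,66), (j,66)}
  {i} × {65, 66, 67} = {(i,65), (i,66), (i,67)}
  {i, j} × {65, 66} = {(i,65), (i,66), (j,65), (j,66)}
  {i, j} × {65, 67} = {(i,65), (i,67), (j,65), (j,67)}
  {i, j} × {65, 66, 67} = {(i,65), (i,66), (i,67), (j,65), (j,66), (j,67)}
These 11 distinct sets form the basis B.
Close under arbitrary unions to get τ_{X×Y}; counting gives |τ_{X×Y}| = 18.


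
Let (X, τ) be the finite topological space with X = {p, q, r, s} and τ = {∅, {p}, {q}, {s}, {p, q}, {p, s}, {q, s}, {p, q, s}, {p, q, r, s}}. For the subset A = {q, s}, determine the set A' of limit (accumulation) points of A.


A' = {r}

For each x ∈ X, list the open sets U ∈ τ with x ∈ U, then check whether U ∩ (A ∖ {x}) ≠ ∅ for every such U.
  x = p: open {p} ∋ x has {p} ∩ (A ∖ {p}) = ∅, so x is NOT a limit point.
  x = q: open {q} ∋ x has {q} ∩ (A ∖ {q}) = ∅, so x is NOT a limit point.
  x = r: opens ∋ x are {p, q, r, s}; each meets A ∖ {r}, so x IS a limit point.
  x = s: open {s} ∋ x has {s} ∩ (A ∖ {s}) = ∅, so x is NOT a limit point.
Collecting: A' = {r}.


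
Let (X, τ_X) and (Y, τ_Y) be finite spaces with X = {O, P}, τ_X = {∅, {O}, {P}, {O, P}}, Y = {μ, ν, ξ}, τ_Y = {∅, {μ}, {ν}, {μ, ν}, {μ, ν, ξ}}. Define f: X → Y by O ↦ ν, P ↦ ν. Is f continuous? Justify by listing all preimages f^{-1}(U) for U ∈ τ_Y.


f IS continuous.

Compute f^{-1}(U) for each U ∈ τ_Y:
  U = ∅: f^{-1}(U) = ∅ ∈ τ_X ✓.
  U = {μ}: f^{-1}(U) = ∅ ∈ τ_X ✓.
  U = {ν}: f^{-1}(U) = {O, P} ∈ τ_X ✓.
  U = {μ, ν}: f^{-1}(U) = {O, P} ∈ τ_X ✓.
  U = {μ, ν, ξ}: f^{-1}(U) = {O, P} ∈ τ_X ✓.
Every preimage lies in τ_X, so f IS continuous.


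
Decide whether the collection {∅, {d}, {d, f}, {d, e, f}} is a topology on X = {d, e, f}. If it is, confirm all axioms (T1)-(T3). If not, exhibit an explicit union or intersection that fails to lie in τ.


τ IS a topology on X.

Axiom (T1): ∅ ∈ τ? Yes; X ∈ τ? Yes.
Axiom (T2/T3): check pairwise unions and intersections of members of τ.
All pairwise intersections and unions checked — each lies in τ. Therefore τ satisfies (T1), (T2), (T3): it IS a topology on X.


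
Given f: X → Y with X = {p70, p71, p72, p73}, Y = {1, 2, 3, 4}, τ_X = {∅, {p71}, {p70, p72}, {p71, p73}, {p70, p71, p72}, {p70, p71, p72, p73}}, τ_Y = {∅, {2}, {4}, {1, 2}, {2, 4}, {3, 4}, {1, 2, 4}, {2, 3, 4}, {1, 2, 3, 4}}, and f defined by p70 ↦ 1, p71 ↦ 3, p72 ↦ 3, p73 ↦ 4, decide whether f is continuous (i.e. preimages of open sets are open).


f is NOT continuous.

Compute f^{-1}(U) for each U ∈ τ_Y:
  U = ∅: f^{-1}(U) = ∅ ∈ τ_X ✓.
  U = {2}: f^{-1}(U) = ∅ ∈ τ_X ✓.
  U = {4}: f^{-1}(U) = {p73} ∉ τ_X ✗.
  U = {1, 2}: f^{-1}(U) = {p70} ∉ τ_X ✗.
  U = {2, 4}: f^{-1}(U) = {p73} ∉ τ_X ✗.
  U = {3, 4}: f^{-1}(U) = {p71, p72, p73} ∉ τ_X ✗.
  U = {1, 2, 4}: f^{-1}(U) = {p70, p73} ∉ τ_X ✗.
  U = {2, 3, 4}: f^{-1}(U) = {p71, p72, p73} ∉ τ_X ✗.
  U = {1, 2, 3, 4}: f^{-1}(U) = {p70, p71, p72, p73} ∈ τ_X ✓.
Found U = {4} with f^{-1}(U) = {p73} not in τ_X. Therefore f is NOT continuous.


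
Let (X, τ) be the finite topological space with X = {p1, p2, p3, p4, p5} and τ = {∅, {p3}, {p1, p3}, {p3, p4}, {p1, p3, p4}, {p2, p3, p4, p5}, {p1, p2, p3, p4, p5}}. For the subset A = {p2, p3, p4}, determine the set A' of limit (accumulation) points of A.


A' = {p1, p2, p4, p5}

For each x ∈ X, list the open sets U ∈ τ with x ∈ U, then check whether U ∩ (A ∖ {x}) ≠ ∅ for every such U.
  x = p1: opens ∋ x are {p1, p3}, {p1, p3, p4}, {p1, p2, p3, p4, p5}; each meets A ∖ {p1}, so x IS a limit point.
  x = p2: opens ∋ x are {p2, p3, p4, p5}, {p1, p2, p3, p4, p5}; each meets A ∖ {p2}, so x IS a limit point.
  x = p3: open {p3} ∋ x has {p3} ∩ (A ∖ {p3}) = ∅, so x is NOT a limit point.
  x = p4: opens ∋ x are {p3, p4}, {p1, p3, p4}, {p2, p3, p4, p5}, {p1, p2, p3, p4, p5}; each meets A ∖ {p4}, so x IS a limit point.
  x = p5: opens ∋ x are {p2, p3, p4, p5}, {p1, p2, p3, p4, p5}; each meets A ∖ {p5}, so x IS a limit point.
Collecting: A' = {p1, p2, p4, p5}.


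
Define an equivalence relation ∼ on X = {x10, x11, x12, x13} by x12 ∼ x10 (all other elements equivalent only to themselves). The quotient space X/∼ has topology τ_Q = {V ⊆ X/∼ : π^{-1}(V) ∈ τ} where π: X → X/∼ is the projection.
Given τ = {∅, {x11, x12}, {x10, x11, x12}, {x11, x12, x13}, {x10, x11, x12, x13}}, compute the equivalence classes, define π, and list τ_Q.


X/∼ = {[x10=x12], [x11], [x13]}; |τ_Q| = 3.

Equivalence classes: [x10=x12], [x11], [x13].
Quotient map π: X → X/∼ sends x10 ↦ [x10=x12], x11 ↦ [x11], x12 ↦ [x10=x12], x13 ↦ [x13].
For each subset V ⊆ X/∼, compute π^{-1}(V) ⊆ X and check whether π^{-1}(V) ∈ τ. V is open in τ_Q iff π^{-1}(V) ∈ τ.
  V = {}: π^{-1}(V) = ∅ ∈ τ ✓.
  V = {[x10=x12]}: π^{-1}(V) = {x10, x12} ∉ τ ✗.
  V = {[x11]}: π^{-1}(V) = {x11} ∉ τ ✗.
  V = {[x10=x12], [x11]}: π^{-1}(V) = {x10, x11, x12} ∈ τ ✓.
  V = {[x13]}: π^{-1}(V) = {x13} ∉ τ ✗.
  V = {[x10=x12], [x13]}: π^{-1}(V) = {x10, x12, x13} ∉ τ ✗.
  V = {[x11], [x13]}: π^{-1}(V) = {x11, x13} ∉ τ ✗.
  V = {[x10=x12], [x11], [x13]}: π^{-1}(V) = {x10, x11, x12, x13} ∈ τ ✓.
Open sets in the quotient: τ_Q = {{}, {[x10=x12], [x11]}, {[x10=x12], [x11], [x13]}} (3 elements).


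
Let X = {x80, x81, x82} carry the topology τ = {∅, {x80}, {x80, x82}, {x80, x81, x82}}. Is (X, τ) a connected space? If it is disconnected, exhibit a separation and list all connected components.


(X, τ) is connected.

Find clopen sets (U ∈ τ with X ∖ U ∈ τ):
  U = ∅, X ∖ U = {x80, x81, x82} — both open, so U is clopen.
  U = {x80, x81, x82}, X ∖ U = ∅ — both open, so U is clopen.
Only trivial clopens (∅ and X) exist, so (X, τ) is connected.
Compute connected components by grouping points that agree on all clopens:
  component: {x80, x81, x82}


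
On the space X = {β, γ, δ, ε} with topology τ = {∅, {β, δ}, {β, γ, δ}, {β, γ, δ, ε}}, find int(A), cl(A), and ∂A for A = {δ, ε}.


int(A) = ∅, cl(A) = {β, γ, δ, ε}, ∂A = {β, γ, δ, ε}.

Closed sets in (X, τ) are complements of opens:
  closed(X, τ) = {∅, {ε}, {γ, ε}, {β, γ, δ, ε}}.
int(A) = ⋃ {U ∈ τ : U ⊆ A}. Opens contained in A: ∅.
Taking the union of these: int(A) = ∅.
cl(A) = ⋂ {C closed : A ⊆ C}. Closed sets containing A: {β, γ, δ, ε}.
Intersecting these: cl(A) = {β, γ, δ, ε}.
∂A = cl(A) ∖ int(A) = {β, γ, δ, ε} ∖ ∅ = {β, γ, δ, ε}.


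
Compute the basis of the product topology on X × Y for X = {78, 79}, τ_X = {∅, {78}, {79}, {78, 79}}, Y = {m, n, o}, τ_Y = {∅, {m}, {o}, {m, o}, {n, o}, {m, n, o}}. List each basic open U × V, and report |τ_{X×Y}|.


Basis B = {∅ × ∅, {78} × {m}, {78} × {o}, {79} × {m}, {79} × {o}, {78} × {m, o}, {78, 79} × {m}, {78} × {n, o}, {78, 79} × {o}, {79} × {m, o}, {79} × {n, o}, {78} × {m, n, o}, {79} × {m, n, o}, {78, 79} × {m, o}, {78, 79} × {n, o}, {78, 79} × {m, n, o}}; |τ_{X×Y}| = 36.

Enumerate products U × V with U ∈ τ_X, V ∈ τ_Y (deduplicated):
  ∅ × ∅ = {} (∅)
  {78} × {m} = {(78,m)}
  {78} × {o} = {(78,o)}
  {79} × {m} = {(79,m)}
  {79} × {o} = {(79,o)}
  {78} × {m, o} = {(78,m), (78,o)}
  {78, 79} × {m} = {(78,m), (79,m)}
  {78} × {n, o} = {(78,n), (78,o)}
  {78, 79} × {o} = {(78,o), (79,o)}
  {79} × {m, o} = {(79,m), (79,o)}
  {79} × {n, o} = {(79,n), (79,o)}
  {78} × {m, n, o} = {(78,m), (78,n), (78,o)}
  {79} × {m, n, o} = {(79,m), (79,n), (79,o)}
  {78, 79} × {m, o} = {(78,m), (78,o), (79,m), (79,o)}
  {78, 79} × {n, o} = {(78,n), (78,o), (79,n), (79,o)}
  {78, 79} × {m, n, o} = {(78,m), (78,n), (78,o), (79,m), (79,n), (79,o)}
These 16 distinct sets form the basis B.
Close under arbitrary unions to get τ_{X×Y}; counting gives |τ_{X×Y}| = 36.


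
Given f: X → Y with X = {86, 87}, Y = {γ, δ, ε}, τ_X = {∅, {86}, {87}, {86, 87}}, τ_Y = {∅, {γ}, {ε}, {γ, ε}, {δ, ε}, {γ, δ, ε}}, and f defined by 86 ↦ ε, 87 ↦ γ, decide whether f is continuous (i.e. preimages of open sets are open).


f IS continuous.

Compute f^{-1}(U) for each U ∈ τ_Y:
  U = ∅: f^{-1}(U) = ∅ ∈ τ_X ✓.
  U = {γ}: f^{-1}(U) = {87} ∈ τ_X ✓.
  U = {ε}: f^{-1}(U) = {86} ∈ τ_X ✓.
  U = {γ, ε}: f^{-1}(U) = {86, 87} ∈ τ_X ✓.
  U = {δ, ε}: f^{-1}(U) = {86} ∈ τ_X ✓.
  U = {γ, δ, ε}: f^{-1}(U) = {86, 87} ∈ τ_X ✓.
Every preimage lies in τ_X, so f IS continuous.


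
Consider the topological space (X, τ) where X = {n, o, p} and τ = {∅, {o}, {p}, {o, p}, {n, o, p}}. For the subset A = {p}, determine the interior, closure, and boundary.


int(A) = {p}, cl(A) = {n, p}, ∂A = {n}.

Closed sets in (X, τ) are complements of opens:
  closed(X, τ) = {∅, {n}, {n, o}, {n, p}, {n, o, p}}.
int(A) = ⋃ {U ∈ τ : U ⊆ A}. Opens contained in A: ∅, {p}.
Taking the union of these: int(A) = {p}.
cl(A) = ⋂ {C closed : A ⊆ C}. Closed sets containing A: {n, p}, {n, o, p}.
Intersecting these: cl(A) = {n, p}.
∂A = cl(A) ∖ int(A) = {n, p} ∖ {p} = {n}.


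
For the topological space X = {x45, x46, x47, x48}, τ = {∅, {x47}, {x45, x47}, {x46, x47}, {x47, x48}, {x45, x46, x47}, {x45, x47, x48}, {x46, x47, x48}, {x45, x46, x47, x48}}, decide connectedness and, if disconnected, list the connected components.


(X, τ) is connected.

Find clopen sets (U ∈ τ with X ∖ U ∈ τ):
  U = ∅, X ∖ U = {x45, x46, x47, x48} — both open, so U is clopen.
  U = {x45, x46, x47, x48}, X ∖ U = ∅ — both open, so U is clopen.
Only trivial clopens (∅ and X) exist, so (X, τ) is connected.
Compute connected components by grouping points that agree on all clopens:
  component: {x45, x46, x47, x48}


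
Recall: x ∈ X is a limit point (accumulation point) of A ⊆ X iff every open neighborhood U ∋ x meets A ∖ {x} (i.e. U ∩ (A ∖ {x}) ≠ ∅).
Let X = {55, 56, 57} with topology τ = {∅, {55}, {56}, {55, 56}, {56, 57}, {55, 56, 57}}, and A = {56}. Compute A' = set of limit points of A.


A' = {57}

For each x ∈ X, list the open sets U ∈ τ with x ∈ U, then check whether U ∩ (A ∖ {x}) ≠ ∅ for every such U.
  x = 55: open {55} ∋ x has {55} ∩ (A ∖ {55}) = ∅, so x is NOT a limit point.
  x = 56: open {56} ∋ x has {56} ∩ (A ∖ {56}) = ∅, so x is NOT a limit point.
  x = 57: opens ∋ x are {56, 57}, {55, 56, 57}; each meets A ∖ {57}, so x IS a limit point.
Collecting: A' = {57}.


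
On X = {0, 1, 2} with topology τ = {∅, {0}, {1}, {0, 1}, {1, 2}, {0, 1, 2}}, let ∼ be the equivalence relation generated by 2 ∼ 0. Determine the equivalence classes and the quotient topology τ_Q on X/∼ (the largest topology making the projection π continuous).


X/∼ = {[0=2], [1]}; |τ_Q| = 3.

Equivalence classes: [0=2], [1].
Quotient map π: X → X/∼ sends 0 ↦ [0=2], 1 ↦ [1], 2 ↦ [0=2].
For each subset V ⊆ X/∼, compute π^{-1}(V) ⊆ X and check whether π^{-1}(V) ∈ τ. V is open in τ_Q iff π^{-1}(V) ∈ τ.
  V = {}: π^{-1}(V) = ∅ ∈ τ ✓.
  V = {[0=2]}: π^{-1}(V) = {0, 2} ∉ τ ✗.
  V = {[1]}: π^{-1}(V) = {1} ∈ τ ✓.
  V = {[0=2], [1]}: π^{-1}(V) = {0, 1, 2} ∈ τ ✓.
Open sets in the quotient: τ_Q = {{}, {[1]}, {[0=2], [1]}} (3 elements).


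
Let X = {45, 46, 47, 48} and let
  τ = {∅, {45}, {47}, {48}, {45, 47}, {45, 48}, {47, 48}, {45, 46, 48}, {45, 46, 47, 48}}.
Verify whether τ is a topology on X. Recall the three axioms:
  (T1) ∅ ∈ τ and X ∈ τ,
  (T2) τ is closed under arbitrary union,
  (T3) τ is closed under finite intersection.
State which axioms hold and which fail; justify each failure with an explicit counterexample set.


τ is NOT a topology on X.

Axiom (T1): ∅ ∈ τ? Yes; X ∈ τ? Yes.
Axiom (T2/T3): check pairwise unions and intersections of members of τ.
Counterexample for (T2): {45} ∪ {47, 48} = {45, 47, 48} ∉ τ. Therefore τ is NOT a topology.


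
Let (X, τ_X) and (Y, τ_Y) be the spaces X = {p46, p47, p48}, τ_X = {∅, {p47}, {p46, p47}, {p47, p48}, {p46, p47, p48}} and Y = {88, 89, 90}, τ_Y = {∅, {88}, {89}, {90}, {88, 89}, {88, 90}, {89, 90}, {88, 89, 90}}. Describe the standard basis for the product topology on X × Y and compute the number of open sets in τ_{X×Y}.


Basis B = {∅ × ∅, {p47} × {88}, {p47} × {89}, {p47} × {90}, {p46, p47} × {88}, {p46, p47} × {89}, {p46, p47} × {90}, {p47} × {88, 89}, {p47} × {88, 90}, {p47, p48} × {88}, {p47} × {89, 90}, {p47, p48} × {89}, {p47, p48} × {90}, {p46, p47, p48} × {88}, {p46, p47, p48} × {89}, {p46, p47, p48} × {90}, {p47} × {88, 89, 90}, {p46, p47} × {88, 89}, {p46, p47} × {88, 90}, {p46, p47} × {89, 90}, {p47, p48} × {88, 89}, {p47, p48} × {88, 90}, {p47, p48} × {89, 90}, {p46, p47} × {88, 89, 90}, {p46, p47, p48} × {88, 89}, {p46, p47, p48} × {88, 90}, {p46, p47, p48} × {89, 90}, {p47, p48} × {88, 89, 90}, {p46, p47, p48} × {88, 89, 90}}; |τ_{X×Y}| = 125.

Enumerate products U × V with U ∈ τ_X, V ∈ τ_Y (deduplicated):
  ∅ × ∅ = {} (∅)
  {p47} × {88} = {(p47,88)}
  {p47} × {89} = {(p47,89)}
  {p47} × {90} = {(p47,90)}
  {p46, p47} × {88} = {(p46,88), (p47,88)}
  {p46, p47} × {89} = {(p46,89), (p47,89)}
  {p46, p47} × {90} = {(p46,90), (p47,90)}
  {p47} × {88, 89} = {(p47,88), (p47,89)}
  {p47} × {88, 90} = {(p47,88), (p47,90)}
  {p47, p48} × {88} = {(p47,88), (p48,88)}
  {p47} × {89, 90} = {(p47,89), (p47,90)}
  {p47, p48} × {89} = {(p47,89), (p48,89)}
  {p47, p48} × {90} = {(p47,90), (p48,90)}
  {p46, p47, p48} × {88} = {(p46,88), (p47,88), (p48,88)}
  {p46, p47, p48} × {89} = {(p46,89), (p47,89), (p48,89)}
  {p46, p47, p48} × {90} = {(p46,90), (p47,90), (p48,90)}
  {p47} × {88, 89, 90} = {(p47,88), (p47,89), (p47,90)}
  {p46, p47} × {88, 89} = {(p46,88), (p46,89), (p47,88), (p47,89)}
  {p46, p47} × {88, 90} = {(p46,88), (p46,90), (p47,88), (p47,90)}
  {p46, p47} × {89, 90} = {(p46,89), (p46,90), (p47,89), (p47,90)}
  {p47, p48} × {88, 89} = {(p47,88), (p47,89), (p48,88), (p48,89)}
  {p47, p48} × {88, 90} = {(p47,88), (p47,90), (p48,88), (p48,90)}
  {p47, p48} × {89, 90} = {(p47,89), (p47,90), (p48,89), (p48,90)}
  {p46, p47} × {88, 89, 90} = {(p46,88), (p46,89), (p46,90), (p47,88), (p47,89), (p47,90)}
  {p46, p47, p48} × {88, 89} = {(p46,88), (p46,89), (p47,88), (p47,89), (p48,88), (p48,89)}
  {p46, p47, p48} × {88, 90} = {(p46,88), (p46,90), (p47,88), (p47,90), (p48,88), (p48,90)}
  {p46, p47, p48} × {89, 90} = {(p46,89), (p46,90), (p47,89), (p47,90), (p48,89), (p48,90)}
  {p47, p48} × {88, 89, 90} = {(p47,88), (p47,89), (p47,90), (p48,88), (p48,89), (p48,90)}
  {p46, p47, p48} × {88, 89, 90} = {(p46,88), (p46,89), (p46,90), (p47,88), (p47,89), (p47,90), (p48,88), (p48,89), (p48,90)}
These 29 distinct sets form the basis B.
Close under arbitrary unions to get τ_{X×Y}; counting gives |τ_{X×Y}| = 125.


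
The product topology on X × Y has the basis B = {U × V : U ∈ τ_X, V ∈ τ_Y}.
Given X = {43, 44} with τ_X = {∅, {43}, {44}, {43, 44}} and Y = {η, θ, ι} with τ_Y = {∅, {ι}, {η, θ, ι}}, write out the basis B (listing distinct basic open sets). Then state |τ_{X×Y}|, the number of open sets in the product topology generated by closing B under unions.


Basis B = {∅ × ∅, {43} × {ι}, {44} × {ι}, {43, 44} × {ι}, {43} × {η, θ, ι}, {44} × {η, θ, ι}, {43, 44} × {η, θ, ι}}; |τ_{X×Y}| = 9.

Enumerate products U × V with U ∈ τ_X, V ∈ τ_Y (deduplicated):
  ∅ × ∅ = {} (∅)
  {43} × {ι} = {(43,ι)}
  {44} × {ι} = {(44,ι)}
  {43, 44} × {ι} = {(43,ι), (44,ι)}
  {43} × {η, θ, ι} = {(43,η), (43,θ), (43,ι)}
  {44} × {η, θ, ι} = {(44,η), (44,θ), (44,ι)}
  {43, 44} × {η, θ, ι} = {(43,η), (43,θ), (43,ι), (44,η), (44,θ), (44,ι)}
These 7 distinct sets form the basis B.
Close under arbitrary unions to get τ_{X×Y}; counting gives |τ_{X×Y}| = 9.


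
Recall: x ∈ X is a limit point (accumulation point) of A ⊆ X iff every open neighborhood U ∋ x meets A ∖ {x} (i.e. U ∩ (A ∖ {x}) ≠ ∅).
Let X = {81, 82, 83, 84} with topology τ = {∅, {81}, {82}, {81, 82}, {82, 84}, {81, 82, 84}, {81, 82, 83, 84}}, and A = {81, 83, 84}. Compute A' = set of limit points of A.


A' = {83}

For each x ∈ X, list the open sets U ∈ τ with x ∈ U, then check whether U ∩ (A ∖ {x}) ≠ ∅ for every such U.
  x = 81: open {81} ∋ x has {81} ∩ (A ∖ {81}) = ∅, so x is NOT a limit point.
  x = 82: open {82} ∋ x has {82} ∩ (A ∖ {82}) = ∅, so x is NOT a limit point.
  x = 83: opens ∋ x are {81, 82, 83, 84}; each meets A ∖ {83}, so x IS a limit point.
  x = 84: open {82, 84} ∋ x has {82, 84} ∩ (A ∖ {84}) = ∅, so x is NOT a limit point.
Collecting: A' = {83}.


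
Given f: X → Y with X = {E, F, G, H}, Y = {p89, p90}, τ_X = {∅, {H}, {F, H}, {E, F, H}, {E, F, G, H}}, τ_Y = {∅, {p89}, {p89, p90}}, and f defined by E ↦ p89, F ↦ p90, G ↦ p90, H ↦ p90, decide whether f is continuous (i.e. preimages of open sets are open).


f is NOT continuous.

Compute f^{-1}(U) for each U ∈ τ_Y:
  U = ∅: f^{-1}(U) = ∅ ∈ τ_X ✓.
  U = {p89}: f^{-1}(U) = {E} ∉ τ_X ✗.
  U = {p89, p90}: f^{-1}(U) = {E, F, G, H} ∈ τ_X ✓.
Found U = {p89} with f^{-1}(U) = {E} not in τ_X. Therefore f is NOT continuous.


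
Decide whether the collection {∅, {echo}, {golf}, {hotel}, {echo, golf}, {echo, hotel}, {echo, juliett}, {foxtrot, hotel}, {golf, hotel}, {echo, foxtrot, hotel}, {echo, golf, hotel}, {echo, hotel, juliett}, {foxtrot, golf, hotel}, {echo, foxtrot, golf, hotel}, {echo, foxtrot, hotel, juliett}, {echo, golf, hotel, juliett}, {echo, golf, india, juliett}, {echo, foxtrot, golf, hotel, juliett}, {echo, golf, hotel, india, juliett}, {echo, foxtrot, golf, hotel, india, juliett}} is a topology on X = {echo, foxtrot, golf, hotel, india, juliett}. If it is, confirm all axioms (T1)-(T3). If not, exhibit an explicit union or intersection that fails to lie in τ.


τ is NOT a topology on X.

Axiom (T1): ∅ ∈ τ? Yes; X ∈ τ? Yes.
Axiom (T2/T3): check pairwise unions and intersections of members of τ.
Counterexample for (T2): {golf} ∪ {echo, juliett} = {echo, golf, juliett} ∉ τ. Therefore τ is NOT a topology.


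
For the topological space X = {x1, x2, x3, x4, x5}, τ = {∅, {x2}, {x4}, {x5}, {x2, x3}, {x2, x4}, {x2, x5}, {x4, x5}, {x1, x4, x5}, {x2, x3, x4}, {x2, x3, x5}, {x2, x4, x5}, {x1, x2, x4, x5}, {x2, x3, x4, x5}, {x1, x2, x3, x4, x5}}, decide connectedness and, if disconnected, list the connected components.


(X, τ) is disconnected; components = [{x2, x3}, {x1, x4, x5}].

Find clopen sets (U ∈ τ with X ∖ U ∈ τ):
  U = ∅, X ∖ U = {x1, x2, x3, x4, x5} — both open, so U is clopen.
  U = {x2, x3}, X ∖ U = {x1, x4, x5} — both open, so U is clopen.
  U = {x1, x4, x5}, X ∖ U = {x2, x3} — both open, so U is clopen.
  U = {x1, x2, x3, x4, x5}, X ∖ U = ∅ — both open, so U is clopen.
Nontrivial clopen(s) exist: e.g. {x1, x4, x5}. So (X, τ) is disconnected.
Compute connected components by grouping points that agree on all clopens:
  component: {x2, x3}
  component: {x1, x4, x5}


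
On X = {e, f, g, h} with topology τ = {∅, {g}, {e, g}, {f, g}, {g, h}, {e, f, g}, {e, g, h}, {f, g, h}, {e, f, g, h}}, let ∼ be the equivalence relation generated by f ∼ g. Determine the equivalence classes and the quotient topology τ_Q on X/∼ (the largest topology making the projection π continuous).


X/∼ = {[e], [f=g], [h]}; |τ_Q| = 5.

Equivalence classes: [e], [f=g], [h].
Quotient map π: X → X/∼ sends e ↦ [e], f ↦ [f=g], g ↦ [f=g], h ↦ [h].
For each subset V ⊆ X/∼, compute π^{-1}(V) ⊆ X and check whether π^{-1}(V) ∈ τ. V is open in τ_Q iff π^{-1}(V) ∈ τ.
  V = {}: π^{-1}(V) = ∅ ∈ τ ✓.
  V = {[e]}: π^{-1}(V) = {e} ∉ τ ✗.
  V = {[f=g]}: π^{-1}(V) = {f, g} ∈ τ ✓.
  V = {[e], [f=g]}: π^{-1}(V) = {e, f, g} ∈ τ ✓.
  V = {[h]}: π^{-1}(V) = {h} ∉ τ ✗.
  V = {[e], [h]}: π^{-1}(V) = {e, h} ∉ τ ✗.
  V = {[f=g], [h]}: π^{-1}(V) = {f, g, h} ∈ τ ✓.
  V = {[e], [f=g], [h]}: π^{-1}(V) = {e, f, g, h} ∈ τ ✓.
Open sets in the quotient: τ_Q = {{}, {[f=g]}, {[e], [f=g]}, {[f=g], [h]}, {[e], [f=g], [h]}} (5 elements).


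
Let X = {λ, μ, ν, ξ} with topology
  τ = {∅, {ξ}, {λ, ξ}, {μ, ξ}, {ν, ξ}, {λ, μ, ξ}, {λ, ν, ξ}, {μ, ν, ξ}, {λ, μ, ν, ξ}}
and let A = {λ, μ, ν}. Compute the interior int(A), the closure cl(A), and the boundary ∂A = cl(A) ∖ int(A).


int(A) = ∅, cl(A) = {λ, μ, ν}, ∂A = {λ, μ, ν}.

Closed sets in (X, τ) are complements of opens:
  closed(X, τ) = {∅, {λ}, {μ}, {ν}, {λ, μ}, {λ, ν}, {μ, ν}, {λ, μ, ν}, {λ, μ, ν, ξ}}.
int(A) = ⋃ {U ∈ τ : U ⊆ A}. Opens contained in A: ∅.
Taking the union of these: int(A) = ∅.
cl(A) = ⋂ {C closed : A ⊆ C}. Closed sets containing A: {λ, μ, ν}, {λ, μ, ν, ξ}.
Intersecting these: cl(A) = {λ, μ, ν}.
∂A = cl(A) ∖ int(A) = {λ, μ, ν} ∖ ∅ = {λ, μ, ν}.


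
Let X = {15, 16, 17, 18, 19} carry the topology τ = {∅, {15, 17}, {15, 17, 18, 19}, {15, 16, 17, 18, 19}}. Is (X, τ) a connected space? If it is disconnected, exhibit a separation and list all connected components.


(X, τ) is connected.

Find clopen sets (U ∈ τ with X ∖ U ∈ τ):
  U = ∅, X ∖ U = {15, 16, 17, 18, 19} — both open, so U is clopen.
  U = {15, 16, 17, 18, 19}, X ∖ U = ∅ — both open, so U is clopen.
Only trivial clopens (∅ and X) exist, so (X, τ) is connected.
Compute connected components by grouping points that agree on all clopens:
  component: {15, 16, 17, 18, 19}


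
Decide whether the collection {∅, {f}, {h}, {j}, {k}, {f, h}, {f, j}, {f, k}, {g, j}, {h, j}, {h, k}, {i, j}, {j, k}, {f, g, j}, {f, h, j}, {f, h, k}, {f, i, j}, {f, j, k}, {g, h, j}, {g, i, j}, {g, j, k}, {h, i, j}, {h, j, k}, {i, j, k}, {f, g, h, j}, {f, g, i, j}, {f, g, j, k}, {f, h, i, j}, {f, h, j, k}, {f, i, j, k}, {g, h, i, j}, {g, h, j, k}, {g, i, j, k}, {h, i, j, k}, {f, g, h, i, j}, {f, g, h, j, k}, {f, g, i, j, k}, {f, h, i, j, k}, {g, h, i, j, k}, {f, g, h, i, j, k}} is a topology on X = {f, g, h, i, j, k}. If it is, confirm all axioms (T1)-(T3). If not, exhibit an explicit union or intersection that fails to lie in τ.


τ IS a topology on X.

Axiom (T1): ∅ ∈ τ? Yes; X ∈ τ? Yes.
Axiom (T2/T3): check pairwise unions and intersections of members of τ.
All pairwise intersections and unions checked — each lies in τ. Therefore τ satisfies (T1), (T2), (T3): it IS a topology on X.


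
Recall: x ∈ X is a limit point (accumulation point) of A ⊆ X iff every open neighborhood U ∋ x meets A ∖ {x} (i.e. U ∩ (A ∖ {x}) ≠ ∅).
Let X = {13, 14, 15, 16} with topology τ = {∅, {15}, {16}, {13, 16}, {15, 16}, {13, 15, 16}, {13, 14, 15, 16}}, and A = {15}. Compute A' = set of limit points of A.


A' = {14}

For each x ∈ X, list the open sets U ∈ τ with x ∈ U, then check whether U ∩ (A ∖ {x}) ≠ ∅ for every such U.
  x = 13: open {13, 16} ∋ x has {13, 16} ∩ (A ∖ {13}) = ∅, so x is NOT a limit point.
  x = 14: opens ∋ x are {13, 14, 15, 16}; each meets A ∖ {14}, so x IS a limit point.
  x = 15: open {15} ∋ x has {15} ∩ (A ∖ {15}) = ∅, so x is NOT a limit point.
  x = 16: open {16} ∋ x has {16} ∩ (A ∖ {16}) = ∅, so x is NOT a limit point.
Collecting: A' = {14}.
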